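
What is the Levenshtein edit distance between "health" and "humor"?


Word 1: "health" (length 6)
Word 2: "humor" (length 5)
One optimal edit sequence (insert/delete/substitute each cost 1):
  1. keep 'h'
  2. delete 'e'  (+1)
  3. substitute 'a' -> 'u'  (+1)
  4. substitute 'l' -> 'm'  (+1)
  5. substitute 't' -> 'o'  (+1)
  6. substitute 'h' -> 'r'  (+1)
Total edit operations: 5
Edit distance = 5


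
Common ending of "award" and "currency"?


Word 1: "award"
Word 2: "currency"
Comparing from end:
  Pos -1: 'd' != 'y' (stop)
LCS = "" (length 0)


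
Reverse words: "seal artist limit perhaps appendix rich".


Original: "seal artist limit perhaps appendix rich"
Words (1..n): seal | artist | limit | perhaps | appendix | rich
Reversed (n..1): rich | appendix | perhaps | limit | artist | seal
Result = "rich appendix perhaps limit artist seal"


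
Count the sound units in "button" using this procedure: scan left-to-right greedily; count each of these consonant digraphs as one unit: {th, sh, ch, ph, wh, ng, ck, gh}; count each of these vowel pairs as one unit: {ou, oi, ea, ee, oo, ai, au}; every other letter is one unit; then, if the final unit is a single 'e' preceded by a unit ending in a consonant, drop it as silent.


Word: "button" (6 letters)
Left-to-right scan:
  (1) 'b' (letter)
  (2) 'u' (letter)
  (3) 't' (letter)
  (4) 't' (letter)
  (5) 'o' (letter)
  (6) 'n' (letter)
Units from scan: 6
Sound units = 6 units


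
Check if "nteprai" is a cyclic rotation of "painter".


Word: "painter", Candidate: "nteprai"
Method: check if candidate is substring of word+word
"painterpainter" contains "nteprai"? No
Is rotation = No


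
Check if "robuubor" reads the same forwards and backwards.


Word: "robuubor"
Reversed: "robuubor"
Forward == Backward? robuubor == robuubor
Palindrome = Yes


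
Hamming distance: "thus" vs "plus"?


Comparing character by character (same length = 4):
  Pos 0: 't' vs 'p' !=
  Pos 1: 'h' vs 'l' !=
  Pos 2: 'u' vs 'u' =
  Pos 3: 's' vs 's' =
Hamming distance = 2


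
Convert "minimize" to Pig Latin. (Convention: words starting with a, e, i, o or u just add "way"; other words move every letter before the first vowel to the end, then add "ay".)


Word: "minimize"
Starts with consonant(s) → move to end, add 'ay'
Consonant cluster: "m"
Pig Latin = "inimizemay"


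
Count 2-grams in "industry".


Word: "industry" (length 8)
Number of 2-grams = length - 2 + 1 = 8 - 2 + 1
= 7


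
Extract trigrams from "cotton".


Word: "cotton" (length 6)
Number of trigrams = 6 - 3 + 1 = 4
  Position 0: "cot"
  Position 1: "ott"
  Position 2: "tto"
  Position 3: "ton"
Trigrams = "cot", "ott", "tto", "ton"


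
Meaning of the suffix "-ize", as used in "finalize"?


Suffix: -ize
Example: finalize = final + -ize
Meaning = to make


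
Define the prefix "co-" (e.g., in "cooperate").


Prefix: co-
Example: cooperate (co- + operate)
Meaning = together


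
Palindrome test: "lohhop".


Word: "lohhop"
Reversed: "pohhol"
Forward == Backward? lohhop != pohhol
Palindrome = No


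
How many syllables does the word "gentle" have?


Word: "gentle"
Syllable breakdown: gen-tle
Counting: 2 parts
= 2 syllables


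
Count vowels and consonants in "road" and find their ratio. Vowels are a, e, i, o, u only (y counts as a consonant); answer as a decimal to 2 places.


Word: "road"
Vowels (a,e,i,o,u): 2
Consonants: 2
Ratio = 2/2
= 1.00


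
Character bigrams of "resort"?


Word: "resort" (length 6)
Number of bigrams = 6 - 2 + 1 = 5
  Position 0: "re"
  Position 1: "es"
  Position 2: "so"
  Position 3: "or"
  Position 4: "rt"
Bigrams = "re", "es", "so", "or", "rt"


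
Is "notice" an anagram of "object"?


Word 1: "object" → sorted: bcejot
Word 2: "notice" → sorted: ceinot
Same letters? bcejot != ceinot
Anagram = No


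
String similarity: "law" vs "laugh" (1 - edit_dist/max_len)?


Word 1: "law" (length 3)
Word 2: "laugh" (length 5)
One optimal edit sequence:
  1. keep 'l'
  2. keep 'a'
  3. insert 'u'  (+1)
  4. insert 'g'  (+1)
  5. substitute 'w' -> 'h'  (+1)
Edit distance = 3
Max length = max(3, 5) = 5
Similarity = 1 - 3/5
= 0.4000


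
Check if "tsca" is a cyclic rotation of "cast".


Word: "cast", Candidate: "tsca"
Method: check if candidate is substring of word+word
"castcast" contains "tsca"? No
Is rotation = No


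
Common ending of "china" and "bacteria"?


Word 1: "china"
Word 2: "bacteria"
Comparing from end:
  Pos -1: 'a' == 'a'
  Pos -2: 'n' != 'i' (stop)
LCS = "a" (length 1)


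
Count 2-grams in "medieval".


Word: "medieval" (length 8)
Number of 2-grams = length - 2 + 1 = 8 - 2 + 1
= 7


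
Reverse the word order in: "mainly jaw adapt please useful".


Original: "mainly jaw adapt please useful"
Words (1..n): mainly | jaw | adapt | please | useful
Reversed (n..1): useful | please | adapt | jaw | mainly
Result = "useful please adapt jaw mainly"


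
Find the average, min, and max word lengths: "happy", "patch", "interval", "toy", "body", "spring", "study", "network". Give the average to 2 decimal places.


Lengths: "happy"=5, "patch"=5, "interval"=8, "toy"=3, "body"=4, "spring"=6, "study"=5, "network"=7
Sum = 43, Count = 8
Average = 43/8 = 5.38
= avg=5.38, min=3, max=8


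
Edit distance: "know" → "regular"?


Word 1: "know" (length 4)
Word 2: "regular" (length 7)
One optimal edit sequence (insert/delete/substitute each cost 1):
  1. insert 'r'  (+1)
  2. insert 'e'  (+1)
  3. insert 'g'  (+1)
  4. substitute 'k' -> 'u'  (+1)
  5. substitute 'n' -> 'l'  (+1)
  6. substitute 'o' -> 'a'  (+1)
  7. substitute 'w' -> 'r'  (+1)
Total edit operations: 7
Edit distance = 7


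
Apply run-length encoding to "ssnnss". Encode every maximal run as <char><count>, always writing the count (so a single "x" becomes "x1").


String: "ssnnss"
Scanning for consecutive runs:
  's' x 2
  'n' x 2
  's' x 2
RLE = "s2n2s2"


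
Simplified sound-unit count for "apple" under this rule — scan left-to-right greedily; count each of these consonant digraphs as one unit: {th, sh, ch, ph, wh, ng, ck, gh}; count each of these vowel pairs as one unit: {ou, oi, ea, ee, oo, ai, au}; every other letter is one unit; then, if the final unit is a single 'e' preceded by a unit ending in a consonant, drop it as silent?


Word: "apple" (5 letters)
Left-to-right scan:
  [1] 'a' (letter)
  [2] 'p' (letter)
  [3] 'p' (letter)
  [4] 'l' (letter)
  [5] 'e' (letter)
Units from scan: 5
Final unit is 'e' after a consonant -> drop as silent (-1)
Sound units = 4 units


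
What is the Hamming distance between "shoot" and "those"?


Comparing character by character (same length = 5):
  Pos 0: 's' vs 't' !=
  Pos 1: 'h' vs 'h' =
  Pos 2: 'o' vs 'o' =
  Pos 3: 'o' vs 's' !=
  Pos 4: 't' vs 'e' !=
Hamming distance = 3


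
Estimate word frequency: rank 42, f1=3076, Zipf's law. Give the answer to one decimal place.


Zipf's law: f(r) = f(1) / r
f(1) = 3076
f(42) = 3076 / 42
= 73.2 occurrences


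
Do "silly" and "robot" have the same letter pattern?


Pattern of "silly": [0, 1, 2, 2, 3]
Pattern of "robot": [0, 1, 2, 1, 3]
Patterns do not match
Same pattern = No


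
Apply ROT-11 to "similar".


Word: "similar"
Shift: 11
Each letter → (letter + shift) mod 26:
  's' (18) + 11 = 3 → 'd'
  'i' (8) + 11 = 19 → 't'
  'm' (12) + 11 = 23 → 'x'
  'i' (8) + 11 = 19 → 't'
  'l' (11) + 11 = 22 → 'w'
  'a' (0) + 11 = 11 → 'l'
  'r' (17) + 11 = 2 → 'c'
Result = "dtxtwlc"


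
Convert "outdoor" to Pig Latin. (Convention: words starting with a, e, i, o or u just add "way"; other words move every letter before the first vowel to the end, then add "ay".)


Word: "outdoor"
Starts with vowel → add 'way'
Pig Latin = "outdoorway"


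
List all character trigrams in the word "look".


Word: "look" (length 4)
Number of trigrams = 4 - 3 + 1 = 2
  Position 0: "loo"
  Position 1: "ook"
Trigrams = "loo", "ook"


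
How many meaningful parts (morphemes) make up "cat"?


Word: "cat"
Morphemes: cat
Each morpheme carries meaning
= 1 morpheme


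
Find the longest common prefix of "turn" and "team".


Word 1: "turn"
Word 2: "team"
Comparing from start:
  Pos 0: 't' == 't'
  Pos 1: 'u' != 'e' (stop)
LCP = "t" (length 1)


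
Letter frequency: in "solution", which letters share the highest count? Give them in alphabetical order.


Word: "solution"
Letter counts:
  'i': 1
  'l': 1
  'n': 1
  'o': 2
  's': 1
  't': 1
  'u': 1
Maximum count = 2
Most frequent = 'o' (2 times each)


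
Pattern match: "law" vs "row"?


Pattern of "law": [0, 1, 2]
Pattern of "row": [0, 1, 2]
Patterns match
Same pattern = Yes


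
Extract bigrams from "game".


Word: "game" (length 4)
Number of bigrams = 4 - 2 + 1 = 3
  Position 0: "ga"
  Position 1: "am"
  Position 2: "me"
Bigrams = "ga", "am", "me"


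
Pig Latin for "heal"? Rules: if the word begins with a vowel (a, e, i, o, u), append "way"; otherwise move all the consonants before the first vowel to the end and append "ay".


Word: "heal"
Starts with consonant(s) → move to end, add 'ay'
Consonant cluster: "h"
Pig Latin = "ealhay"


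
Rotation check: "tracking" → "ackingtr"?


Word: "tracking", Candidate: "ackingtr"
Method: check if candidate is substring of word+word
"trackingtracking" contains "ackingtr"? Yes
Is rotation = Yes


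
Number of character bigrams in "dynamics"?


Word: "dynamics" (length 8)
Number of 2-grams = length - 2 + 1 = 8 - 2 + 1
= 7


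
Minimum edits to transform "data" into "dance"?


Word 1: "data" (length 4)
Word 2: "dance" (length 5)
One optimal edit sequence (insert/delete/substitute each cost 1):
  1. keep 'd'
  2. keep 'a'
  3. insert 'n'  (+1)
  4. substitute 't' -> 'c'  (+1)
  5. substitute 'a' -> 'e'  (+1)
Total edit operations: 3
Edit distance = 3


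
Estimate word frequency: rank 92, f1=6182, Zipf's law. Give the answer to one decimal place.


Zipf's law: f(r) = f(1) / r
f(1) = 6182
f(92) = 6182 / 92
= 67.2 occurrences


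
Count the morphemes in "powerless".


Word: "powerless"
Morphemes: power / -less
Each morpheme carries meaning
= 2 morphemes


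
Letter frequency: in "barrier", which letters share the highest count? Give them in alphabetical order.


Word: "barrier"
Letter counts:
  'a': 1
  'b': 1
  'e': 1
  'i': 1
  'r': 3
Maximum count = 3
Most frequent = 'r' (3 times each)


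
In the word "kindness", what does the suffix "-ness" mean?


Suffix: -ness
Example: kindness = kind + -ness
Meaning = state of being


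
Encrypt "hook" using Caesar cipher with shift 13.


Word: "hook"
Shift: 13
Each letter → (letter + shift) mod 26:
  'h' (7) + 13 = 20 → 'u'
  'o' (14) + 13 = 1 → 'b'
  'o' (14) + 13 = 1 → 'b'
  'k' (10) + 13 = 23 → 'x'
Result = "ubbx"


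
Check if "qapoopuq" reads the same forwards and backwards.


Word: "qapoopuq"
Reversed: "qupoopaq"
Forward == Backward? qapoopuq != qupoopaq
Palindrome = No


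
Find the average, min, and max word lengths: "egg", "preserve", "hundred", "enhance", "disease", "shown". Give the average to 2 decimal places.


Lengths: "egg"=3, "preserve"=8, "hundred"=7, "enhance"=7, "disease"=7, "shown"=5
Sum = 37, Count = 6
Average = 37/6 = 6.17
= avg=6.17, min=3, max=8


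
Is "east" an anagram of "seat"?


Word 1: "seat" → sorted: aest
Word 2: "east" → sorted: aest
Same letters? aest == aest
Anagram = Yes


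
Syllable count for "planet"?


Word: "planet"
Syllable breakdown: plan / et
Counting: 2 parts
= 2 syllables


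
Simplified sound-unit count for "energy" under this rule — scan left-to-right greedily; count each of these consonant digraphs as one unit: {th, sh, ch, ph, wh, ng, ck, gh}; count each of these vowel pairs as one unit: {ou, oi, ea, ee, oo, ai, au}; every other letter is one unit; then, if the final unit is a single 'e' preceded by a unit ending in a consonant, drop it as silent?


Word: "energy" (6 letters)
Left-to-right scan:
  1. 'e' (letter)
  2. 'n' (letter)
  3. 'e' (letter)
  4. 'r' (letter)
  5. 'g' (letter)
  6. 'y' (letter)
Units from scan: 6
Sound units = 6 units


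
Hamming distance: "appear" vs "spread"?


Comparing character by character (same length = 6):
  Pos 0: 'a' vs 's' !=
  Pos 1: 'p' vs 'p' =
  Pos 2: 'p' vs 'r' !=
  Pos 3: 'e' vs 'e' =
  Pos 4: 'a' vs 'a' =
  Pos 5: 'r' vs 'd' !=
Hamming distance = 3


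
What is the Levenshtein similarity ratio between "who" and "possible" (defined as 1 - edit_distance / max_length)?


Word 1: "who" (length 3)
Word 2: "possible" (length 8)
One optimal edit sequence:
  1. insert 'p'  (+1)
  2. insert 'o'  (+1)
  3. insert 's'  (+1)
  4. insert 's'  (+1)
  5. insert 'i'  (+1)
  6. substitute 'w' -> 'b'  (+1)
  7. substitute 'h' -> 'l'  (+1)
  8. substitute 'o' -> 'e'  (+1)
Edit distance = 8
Max length = max(3, 8) = 8
Similarity = 1 - 8/8
= 0.0000


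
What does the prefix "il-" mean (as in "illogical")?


Prefix: il-
Example: illogical (il- + logical)
Meaning = not


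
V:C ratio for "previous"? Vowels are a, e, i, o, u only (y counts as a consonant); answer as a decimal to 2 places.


Word: "previous"
Vowels (a,e,i,o,u): 4
Consonants: 4
Ratio = 4/4
= 1.00


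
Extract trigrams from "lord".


Word: "lord" (length 4)
Number of trigrams = 4 - 3 + 1 = 2
  Position 0: "lor"
  Position 1: "ord"
Trigrams = "lor", "ord"


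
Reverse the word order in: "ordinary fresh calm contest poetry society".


Original: "ordinary fresh calm contest poetry society"
Words (1..n): ordinary | fresh | calm | contest | poetry | society
Reversed (n..1): society | poetry | contest | calm | fresh | ordinary
Result = "society poetry contest calm fresh ordinary"


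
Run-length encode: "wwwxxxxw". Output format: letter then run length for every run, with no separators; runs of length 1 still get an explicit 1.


String: "wwwxxxxw"
Scanning for consecutive runs:
  'w' x 3
  'x' x 4
  'w' x 1
RLE = "w3x4w1"


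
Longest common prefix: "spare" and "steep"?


Word 1: "spare"
Word 2: "steep"
Comparing from start:
  Pos 0: 's' == 's'
  Pos 1: 'p' != 't' (stop)
LCP = "s" (length 1)


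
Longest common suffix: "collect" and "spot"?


Word 1: "collect"
Word 2: "spot"
Comparing from end:
  Pos -1: 't' == 't'
  Pos -2: 'c' != 'o' (stop)
LCS = "t" (length 1)


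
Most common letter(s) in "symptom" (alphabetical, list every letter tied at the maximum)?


Word: "symptom"
Letter counts:
  'm': 2
  'o': 1
  'p': 1
  's': 1
  't': 1
  'y': 1
Maximum count = 2
Most frequent = 'm' (2 times each)


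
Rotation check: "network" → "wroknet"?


Word: "network", Candidate: "wroknet"
Method: check if candidate is substring of word+word
"networknetwork" contains "wroknet"? No
Is rotation = No


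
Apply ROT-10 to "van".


Word: "van"
Shift: 10
Each letter → (letter + shift) mod 26:
  'v' (21) + 10 = 5 → 'f'
  'a' (0) + 10 = 10 → 'k'
  'n' (13) + 10 = 23 → 'x'
Result = "fkx"


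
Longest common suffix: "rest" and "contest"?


Word 1: "rest"
Word 2: "contest"
Comparing from end:
  Pos -1: 't' == 't'
  Pos -2: 's' == 's'
  Pos -3: 'e' == 'e'
  Pos -4: 'r' != 't' (stop)
LCS = "est" (length 3)


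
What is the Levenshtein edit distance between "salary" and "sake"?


Word 1: "salary" (length 6)
Word 2: "sake" (length 4)
One optimal edit sequence (insert/delete/substitute each cost 1):
  1. keep 's'
  2. delete 'a'  (+1)
  3. delete 'l'  (+1)
  4. keep 'a'
  5. substitute 'r' -> 'k'  (+1)
  6. substitute 'y' -> 'e'  (+1)
Total edit operations: 4
Edit distance = 4


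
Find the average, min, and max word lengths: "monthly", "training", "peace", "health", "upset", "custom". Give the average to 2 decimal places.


Lengths: "monthly"=7, "training"=8, "peace"=5, "health"=6, "upset"=5, "custom"=6
Sum = 37, Count = 6
Average = 37/6 = 6.17
= avg=6.17, min=5, max=8


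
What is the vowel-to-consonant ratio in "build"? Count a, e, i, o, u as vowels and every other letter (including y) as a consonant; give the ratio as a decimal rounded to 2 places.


Word: "build"
Vowels (a,e,i,o,u): 2
Consonants: 3
Ratio = 2/3
= 0.67


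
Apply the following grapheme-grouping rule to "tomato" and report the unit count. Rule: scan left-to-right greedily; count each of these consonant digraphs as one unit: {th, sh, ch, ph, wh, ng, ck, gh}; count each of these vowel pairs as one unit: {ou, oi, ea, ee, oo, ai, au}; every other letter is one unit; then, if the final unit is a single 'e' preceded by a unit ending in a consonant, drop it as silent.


Word: "tomato" (6 letters)
Left-to-right scan:
  (1) 't' (letter)
  (2) 'o' (letter)
  (3) 'm' (letter)
  (4) 'a' (letter)
  (5) 't' (letter)
  (6) 'o' (letter)
Units from scan: 6
Sound units = 6 units


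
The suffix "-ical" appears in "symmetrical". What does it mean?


Suffix: -ical
Example: symmetrical = symmetry + -ical, with a spelling change
Meaning = relating to


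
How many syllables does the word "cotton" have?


Word: "cotton"
Syllable breakdown: cot · ton
Counting: 2 parts
= 2 syllables


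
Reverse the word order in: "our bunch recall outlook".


Original: "our bunch recall outlook"
Words (1..n): our | bunch | recall | outlook
Reversed (n..1): outlook | recall | bunch | our
Result = "outlook recall bunch our"


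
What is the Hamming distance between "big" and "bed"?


Comparing character by character (same length = 3):
  Pos 0: 'b' vs 'b' =
  Pos 1: 'i' vs 'e' !=
  Pos 2: 'g' vs 'd' !=
Hamming distance = 2


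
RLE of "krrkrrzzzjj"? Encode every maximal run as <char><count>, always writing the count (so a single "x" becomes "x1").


String: "krrkrrzzzjj"
Scanning for consecutive runs:
  'k' x 1
  'r' x 2
  'k' x 1
  'r' x 2
  'z' x 3
  'j' x 2
RLE = "k1r2k1r2z3j2"


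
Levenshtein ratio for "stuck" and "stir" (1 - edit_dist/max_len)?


Word 1: "stuck" (length 5)
Word 2: "stir" (length 4)
One optimal edit sequence:
  1. keep 's'
  2. keep 't'
  3. delete 'u'  (+1)
  4. substitute 'c' -> 'i'  (+1)
  5. substitute 'k' -> 'r'  (+1)
Edit distance = 3
Max length = max(5, 4) = 5
Similarity = 1 - 3/5
= 0.4000


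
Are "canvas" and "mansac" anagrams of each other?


Word 1: "canvas" → sorted: aacnsv
Word 2: "mansac" → sorted: aacmns
Same letters? aacnsv != aacmns
Anagram = No


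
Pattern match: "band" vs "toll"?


Pattern of "band": [0, 1, 2, 3]
Pattern of "toll": [0, 1, 2, 2]
Patterns do not match
Same pattern = No


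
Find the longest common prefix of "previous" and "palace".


Word 1: "previous"
Word 2: "palace"
Comparing from start:
  Pos 0: 'p' == 'p'
  Pos 1: 'r' != 'a' (stop)
LCP = "p" (length 1)


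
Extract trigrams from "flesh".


Word: "flesh" (length 5)
Number of trigrams = 5 - 3 + 1 = 3
  Position 0: "fle"
  Position 1: "les"
  Position 2: "esh"
Trigrams = "fle", "les", "esh"


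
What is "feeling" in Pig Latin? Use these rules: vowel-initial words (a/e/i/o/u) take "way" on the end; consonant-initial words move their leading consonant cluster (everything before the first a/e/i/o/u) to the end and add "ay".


Word: "feeling"
Starts with consonant(s) → move to end, add 'ay'
Consonant cluster: "f"
Pig Latin = "eelingfay"


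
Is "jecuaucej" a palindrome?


Word: "jecuaucej"
Reversed: "jecuaucej"
Forward == Backward? jecuaucej == jecuaucej
Palindrome = Yes


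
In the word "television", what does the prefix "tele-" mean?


Prefix: tele-
As in: television -> tele- + vision
Meaning = distant


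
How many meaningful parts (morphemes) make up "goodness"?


Word: "goodness"
Morphemes: good | -ness
Each morpheme carries meaning
= 2 morphemes


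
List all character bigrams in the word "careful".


Word: "careful" (length 7)
Number of bigrams = 7 - 2 + 1 = 6
  Position 0: "ca"
  Position 1: "ar"
  Position 2: "re"
  Position 3: "ef"
  Position 4: "fu"
  Position 5: "ul"
Bigrams = "ca", "ar", "re", "ef", "fu", "ul"


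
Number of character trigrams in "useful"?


Word: "useful" (length 6)
Number of 3-grams = length - 3 + 1 = 6 - 3 + 1
= 4


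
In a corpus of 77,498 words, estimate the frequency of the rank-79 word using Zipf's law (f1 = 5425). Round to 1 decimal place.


Zipf's law: f(r) = f(1) / r
f(1) = 5425
f(79) = 5425 / 79
= 68.7 occurrences


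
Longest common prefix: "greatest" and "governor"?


Word 1: "greatest"
Word 2: "governor"
Comparing from start:
  Pos 0: 'g' == 'g'
  Pos 1: 'r' != 'o' (stop)
LCP = "g" (length 1)


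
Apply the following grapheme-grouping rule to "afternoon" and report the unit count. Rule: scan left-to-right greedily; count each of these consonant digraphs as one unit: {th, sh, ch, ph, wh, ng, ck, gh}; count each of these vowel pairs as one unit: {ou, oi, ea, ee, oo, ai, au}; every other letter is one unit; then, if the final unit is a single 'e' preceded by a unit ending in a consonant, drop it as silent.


Word: "afternoon" (9 letters)
Left-to-right scan:
  (1) 'a' (letter)
  (2) 'f' (letter)
  (3) 't' (letter)
  (4) 'e' (letter)
  (5) 'r' (letter)
  (6) 'n' (letter)
  (7) 'oo' (vowel-pair)
  (8) 'n' (letter)
Units from scan: 8
Sound units = 8 units


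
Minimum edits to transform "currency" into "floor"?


Word 1: "currency" (length 8)
Word 2: "floor" (length 5)
One optimal edit sequence (insert/delete/substitute each cost 1):
  1. delete 'c'  (+1)
  2. delete 'u'  (+1)
  3. delete 'r'  (+1)
  4. substitute 'r' -> 'f'  (+1)
  5. substitute 'e' -> 'l'  (+1)
  6. substitute 'n' -> 'o'  (+1)
  7. substitute 'c' -> 'o'  (+1)
  8. substitute 'y' -> 'r'  (+1)
Total edit operations: 8
Edit distance = 8


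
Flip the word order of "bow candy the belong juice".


Original: "bow candy the belong juice"
Words (1..n): bow | candy | the | belong | juice
Reversed (n..1): juice | belong | the | candy | bow
Result = "juice belong the candy bow"


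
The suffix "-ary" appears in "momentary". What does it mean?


Suffix: -ary
Example: momentary (moment + -ary)
Meaning = relating to


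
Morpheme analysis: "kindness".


Word: "kindness"
Morphemes: kind | -ness
Each morpheme carries meaning
= 2 morphemes


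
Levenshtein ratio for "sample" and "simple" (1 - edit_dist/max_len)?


Word 1: "sample" (length 6)
Word 2: "simple" (length 6)
One optimal edit sequence:
  1. keep 's'
  2. substitute 'a' -> 'i'  (+1)
  3. keep 'm'
  4. keep 'p'
  5. keep 'l'
  6. keep 'e'
Edit distance = 1
Max length = max(6, 6) = 6
Similarity = 1 - 1/6
= 0.8333


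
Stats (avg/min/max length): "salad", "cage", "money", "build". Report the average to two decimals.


Lengths: "salad"=5, "cage"=4, "money"=5, "build"=5
Sum = 19, Count = 4
Average = 19/4 = 4.75
= avg=4.75, min=4, max=5


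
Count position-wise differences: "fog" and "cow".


Comparing character by character (same length = 3):
  Pos 0: 'f' vs 'c' !=
  Pos 1: 'o' vs 'o' =
  Pos 2: 'g' vs 'w' !=
Hamming distance = 2


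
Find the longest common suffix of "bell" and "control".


Word 1: "bell"
Word 2: "control"
Comparing from end:
  Pos -1: 'l' == 'l'
  Pos -2: 'l' != 'o' (stop)
LCS = "l" (length 1)


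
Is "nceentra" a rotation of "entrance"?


Word: "entrance", Candidate: "nceentra"
Method: check if candidate is substring of word+word
"entranceentrance" contains "nceentra"? Yes
Is rotation = Yes


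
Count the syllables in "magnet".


Word: "magnet"
Syllable breakdown: mag | net
Counting: 2 parts
= 2 syllables


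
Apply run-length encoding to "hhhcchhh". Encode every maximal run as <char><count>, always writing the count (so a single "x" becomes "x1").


String: "hhhcchhh"
Scanning for consecutive runs:
  'h' x 3
  'c' x 2
  'h' x 3
RLE = "h3c2h3"


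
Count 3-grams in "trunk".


Word: "trunk" (length 5)
Number of 3-grams = length - 3 + 1 = 5 - 3 + 1
= 3


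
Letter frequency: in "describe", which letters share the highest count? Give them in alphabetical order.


Word: "describe"
Letter counts:
  'b': 1
  'c': 1
  'd': 1
  'e': 2
  'i': 1
  'r': 1
  's': 1
Maximum count = 2
Most frequent = 'e' (2 times each)


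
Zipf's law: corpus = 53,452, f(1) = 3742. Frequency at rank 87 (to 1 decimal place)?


Zipf's law: f(r) = f(1) / r
f(1) = 3742
f(87) = 3742 / 87
= 43.0 occurrences


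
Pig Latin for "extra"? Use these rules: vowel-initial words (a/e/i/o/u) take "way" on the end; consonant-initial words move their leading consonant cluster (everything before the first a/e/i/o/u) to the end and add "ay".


Word: "extra"
Starts with vowel → add 'way'
Pig Latin = "extraway"


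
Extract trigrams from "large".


Word: "large" (length 5)
Number of trigrams = 5 - 3 + 1 = 3
  Position 0: "lar"
  Position 1: "arg"
  Position 2: "rge"
Trigrams = "lar", "arg", "rge"


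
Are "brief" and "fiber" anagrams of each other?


Word 1: "brief" → sorted: befir
Word 2: "fiber" → sorted: befir
Same letters? befir == befir
Anagram = Yes


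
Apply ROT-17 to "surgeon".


Word: "surgeon"
Shift: 17
Each letter → (letter + shift) mod 26:
  's' (18) + 17 = 9 → 'j'
  'u' (20) + 17 = 11 → 'l'
  'r' (17) + 17 = 8 → 'i'
  'g' (6) + 17 = 23 → 'x'
  'e' (4) + 17 = 21 → 'v'
  'o' (14) + 17 = 5 → 'f'
  'n' (13) + 17 = 4 → 'e'
Result = "jlixvfe"


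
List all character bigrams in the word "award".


Word: "award" (length 5)
Number of bigrams = 5 - 2 + 1 = 4
  Position 0: "aw"
  Position 1: "wa"
  Position 2: "ar"
  Position 3: "rd"
Bigrams = "aw", "wa", "ar", "rd"


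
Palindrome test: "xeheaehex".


Word: "xeheaehex"
Reversed: "xeheaehex"
Forward == Backward? xeheaehex == xeheaehex
Palindrome = Yes


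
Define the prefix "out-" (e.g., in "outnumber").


Prefix: out-
As in: outnumber -> out- + number
Meaning = surpass


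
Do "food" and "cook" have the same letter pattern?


Pattern of "food": [0, 1, 1, 2]
Pattern of "cook": [0, 1, 1, 2]
Patterns match
Same pattern = Yes


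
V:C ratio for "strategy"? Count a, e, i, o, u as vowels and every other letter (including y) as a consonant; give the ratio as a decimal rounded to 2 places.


Word: "strategy"
Vowels (a,e,i,o,u): 2
Consonants: 6
Ratio = 2/6
= 0.33


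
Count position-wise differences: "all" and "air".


Comparing character by character (same length = 3):
  Pos 0: 'a' vs 'a' =
  Pos 1: 'l' vs 'i' !=
  Pos 2: 'l' vs 'r' !=
Hamming distance = 2


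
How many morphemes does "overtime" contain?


Word: "overtime"
Morphemes: over- | time
Each morpheme carries meaning
= 2 morphemes


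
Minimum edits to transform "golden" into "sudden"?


Word 1: "golden" (length 6)
Word 2: "sudden" (length 6)
One optimal edit sequence (insert/delete/substitute each cost 1):
  1. substitute 'g' -> 's'  (+1)
  2. substitute 'o' -> 'u'  (+1)
  3. substitute 'l' -> 'd'  (+1)
  4. keep 'd'
  5. keep 'e'
  6. keep 'n'
Total edit operations: 3
Edit distance = 3


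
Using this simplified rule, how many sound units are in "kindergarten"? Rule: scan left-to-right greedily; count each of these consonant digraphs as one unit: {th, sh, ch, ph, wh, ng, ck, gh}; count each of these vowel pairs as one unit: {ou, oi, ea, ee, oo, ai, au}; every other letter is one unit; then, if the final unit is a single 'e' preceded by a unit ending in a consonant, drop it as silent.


Word: "kindergarten" (12 letters)
Left-to-right scan:
  1. 'k' (letter)
  2. 'i' (letter)
  3. 'n' (letter)
  4. 'd' (letter)
  5. 'e' (letter)
  6. 'r' (letter)
  7. 'g' (letter)
  8. 'a' (letter)
  9. 'r' (letter)
  10. 't' (letter)
  11. 'e' (letter)
  12. 'n' (letter)
Units from scan: 12
Sound units = 12 units


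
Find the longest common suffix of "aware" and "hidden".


Word 1: "aware"
Word 2: "hidden"
Comparing from end:
  Pos -1: 'e' != 'n' (stop)
LCS = "" (length 0)


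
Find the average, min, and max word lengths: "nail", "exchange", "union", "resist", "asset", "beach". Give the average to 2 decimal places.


Lengths: "nail"=4, "exchange"=8, "union"=5, "resist"=6, "asset"=5, "beach"=5
Sum = 33, Count = 6
Average = 33/6 = 5.50
= avg=5.50, min=4, max=8


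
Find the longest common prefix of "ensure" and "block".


Word 1: "ensure"
Word 2: "block"
Comparing from start:
  Pos 0: 'e' != 'b' (stop)
LCP = "" (length 0)


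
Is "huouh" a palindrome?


Word: "huouh"
Reversed: "huouh"
Forward == Backward? huouh == huouh
Palindrome = Yes


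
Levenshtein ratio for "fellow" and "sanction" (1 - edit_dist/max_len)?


Word 1: "fellow" (length 6)
Word 2: "sanction" (length 8)
One optimal edit sequence:
  1. insert 's'  (+1)
  2. insert 'a'  (+1)
  3. substitute 'f' -> 'n'  (+1)
  4. substitute 'e' -> 'c'  (+1)
  5. substitute 'l' -> 't'  (+1)
  6. substitute 'l' -> 'i'  (+1)
  7. keep 'o'
  8. substitute 'w' -> 'n'  (+1)
Edit distance = 7
Max length = max(6, 8) = 8
Similarity = 1 - 7/8
= 0.1250


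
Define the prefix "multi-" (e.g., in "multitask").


Prefix: multi-
Example: multitask = multi- + task
Meaning = many


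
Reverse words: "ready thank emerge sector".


Original: "ready thank emerge sector"
Words (1..n): ready | thank | emerge | sector
Reversed (n..1): sector | emerge | thank | ready
Result = "sector emerge thank ready"


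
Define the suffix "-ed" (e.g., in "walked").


Suffix: -ed
Example: walked (walk + -ed)
Meaning = past tense


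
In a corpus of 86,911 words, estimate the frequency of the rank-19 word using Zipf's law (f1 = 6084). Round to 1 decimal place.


Zipf's law: f(r) = f(1) / r
f(1) = 6084
f(19) = 6084 / 19
= 320.2 occurrences


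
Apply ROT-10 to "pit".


Word: "pit"
Shift: 10
Each letter → (letter + shift) mod 26:
  'p' (15) + 10 = 25 → 'z'
  'i' (8) + 10 = 18 → 's'
  't' (19) + 10 = 3 → 'd'
Result = "zsd"


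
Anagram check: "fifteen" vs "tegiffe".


Word 1: "fifteen" → sorted: eeffint
Word 2: "tegiffe" → sorted: eeffgit
Same letters? eeffint != eeffgit
Anagram = No


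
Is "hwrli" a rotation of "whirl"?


Word: "whirl", Candidate: "hwrli"
Method: check if candidate is substring of word+word
"whirlwhirl" contains "hwrli"? No
Is rotation = No


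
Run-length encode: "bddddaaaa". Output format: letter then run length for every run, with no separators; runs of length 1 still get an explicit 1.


String: "bddddaaaa"
Scanning for consecutive runs:
  'b' x 1
  'd' x 4
  'a' x 4
RLE = "b1d4a4"


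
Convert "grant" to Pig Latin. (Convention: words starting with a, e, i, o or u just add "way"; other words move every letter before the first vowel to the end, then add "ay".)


Word: "grant"
Starts with consonant(s) → move to end, add 'ay'
Consonant cluster: "gr"
Pig Latin = "antgray"


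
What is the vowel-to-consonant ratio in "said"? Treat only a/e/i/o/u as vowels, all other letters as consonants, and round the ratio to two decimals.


Word: "said"
Vowels (a,e,i,o,u): 2
Consonants: 2
Ratio = 2/2
= 1.00


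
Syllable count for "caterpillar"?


Word: "caterpillar"
Syllable breakdown: cat | er | pil | lar
Counting: 4 parts
= 4 syllables


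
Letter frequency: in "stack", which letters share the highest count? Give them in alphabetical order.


Word: "stack"
Letter counts:
  'a': 1
  'c': 1
  'k': 1
  's': 1
  't': 1
Maximum count = 1
Most frequent = 'a', 'c', 'k', 's', 't' (1 time each)


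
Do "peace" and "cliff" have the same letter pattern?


Pattern of "peace": [0, 1, 2, 3, 1]
Pattern of "cliff": [0, 1, 2, 3, 3]
Patterns do not match
Same pattern = No


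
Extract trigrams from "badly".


Word: "badly" (length 5)
Number of trigrams = 5 - 3 + 1 = 3
  Position 0: "bad"
  Position 1: "adl"
  Position 2: "dly"
Trigrams = "bad", "adl", "dly"


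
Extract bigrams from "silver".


Word: "silver" (length 6)
Number of bigrams = 6 - 2 + 1 = 5
  Position 0: "si"
  Position 1: "il"
  Position 2: "lv"
  Position 3: "ve"
  Position 4: "er"
Bigrams = "si", "il", "lv", "ve", "er"


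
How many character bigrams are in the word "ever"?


Word: "ever" (length 4)
Number of 2-grams = length - 2 + 1 = 4 - 2 + 1
= 3


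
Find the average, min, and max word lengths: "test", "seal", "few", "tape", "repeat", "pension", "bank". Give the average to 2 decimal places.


Lengths: "test"=4, "seal"=4, "few"=3, "tape"=4, "repeat"=6, "pension"=7, "bank"=4
Sum = 32, Count = 7
Average = 32/7 = 4.57
= avg=4.57, min=3, max=7


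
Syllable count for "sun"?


Word: "sun"
Syllable breakdown: sun
Counting: 1 part
= 1 syllable


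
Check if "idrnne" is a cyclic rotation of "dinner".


Word: "dinner", Candidate: "idrnne"
Method: check if candidate is substring of word+word
"dinnerdinner" contains "idrnne"? No
Is rotation = No


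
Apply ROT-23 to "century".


Word: "century"
Shift: 23
Each letter → (letter + shift) mod 26:
  'c' (2) + 23 = 25 → 'z'
  'e' (4) + 23 = 1 → 'b'
  'n' (13) + 23 = 10 → 'k'
  't' (19) + 23 = 16 → 'q'
  'u' (20) + 23 = 17 → 'r'
  'r' (17) + 23 = 14 → 'o'
  'y' (24) + 23 = 21 → 'v'
Result = "zbkqrov"


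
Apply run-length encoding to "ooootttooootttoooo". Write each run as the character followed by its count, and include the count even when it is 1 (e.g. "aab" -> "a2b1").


String: "ooootttooootttoooo"
Scanning for consecutive runs:
  'o' x 4
  't' x 3
  'o' x 4
  't' x 3
  'o' x 4
RLE = "o4t3o4t3o4"


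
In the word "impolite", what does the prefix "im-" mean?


Prefix: im-
Example: impolite (im- + polite)
Meaning = not / into


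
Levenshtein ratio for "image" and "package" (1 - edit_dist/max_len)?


Word 1: "image" (length 5)
Word 2: "package" (length 7)
One optimal edit sequence:
  1. insert 'p'  (+1)
  2. insert 'a'  (+1)
  3. substitute 'i' -> 'c'  (+1)
  4. substitute 'm' -> 'k'  (+1)
  5. keep 'a'
  6. keep 'g'
  7. keep 'e'
Edit distance = 4
Max length = max(5, 7) = 7
Similarity = 1 - 4/7
= 0.4286


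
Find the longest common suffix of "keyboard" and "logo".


Word 1: "keyboard"
Word 2: "logo"
Comparing from end:
  Pos -1: 'd' != 'o' (stop)
LCS = "" (length 0)


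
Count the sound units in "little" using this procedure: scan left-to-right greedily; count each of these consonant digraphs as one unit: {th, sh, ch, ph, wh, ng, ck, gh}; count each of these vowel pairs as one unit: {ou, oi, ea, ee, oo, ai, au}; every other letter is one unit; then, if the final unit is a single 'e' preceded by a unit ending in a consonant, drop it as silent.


Word: "little" (6 letters)
Left-to-right scan:
  1. 'l' (letter)
  2. 'i' (letter)
  3. 't' (letter)
  4. 't' (letter)
  5. 'l' (letter)
  6. 'e' (letter)
Units from scan: 6
Final unit is 'e' after a consonant -> drop as silent (-1)
Sound units = 5 units


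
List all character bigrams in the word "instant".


Word: "instant" (length 7)
Number of bigrams = 7 - 2 + 1 = 6
  Position 0: "in"
  Position 1: "ns"
  Position 2: "st"
  Position 3: "ta"
  Position 4: "an"
  Position 5: "nt"
Bigrams = "in", "ns", "st", "ta", "an", "nt"


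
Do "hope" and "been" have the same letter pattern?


Pattern of "hope": [0, 1, 2, 3]
Pattern of "been": [0, 1, 1, 2]
Patterns do not match
Same pattern = No


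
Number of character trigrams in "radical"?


Word: "radical" (length 7)
Number of 3-grams = length - 3 + 1 = 7 - 3 + 1
= 5


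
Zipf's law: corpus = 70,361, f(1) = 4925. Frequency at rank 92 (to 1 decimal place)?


Zipf's law: f(r) = f(1) / r
f(1) = 4925
f(92) = 4925 / 92
= 53.5 occurrences


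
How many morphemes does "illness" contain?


Word: "illness"
Morphemes: ill + -ness
Each morpheme carries meaning
= 2 morphemes


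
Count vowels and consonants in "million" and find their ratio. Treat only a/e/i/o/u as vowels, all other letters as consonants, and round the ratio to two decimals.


Word: "million"
Vowels (a,e,i,o,u): 3
Consonants: 4
Ratio = 3/4
= 0.75


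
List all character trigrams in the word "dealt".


Word: "dealt" (length 5)
Number of trigrams = 5 - 3 + 1 = 3
  Position 0: "dea"
  Position 1: "eal"
  Position 2: "alt"
Trigrams = "dea", "eal", "alt"


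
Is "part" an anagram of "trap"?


Word 1: "trap" → sorted: aprt
Word 2: "part" → sorted: aprt
Same letters? aprt == aprt
Anagram = Yes


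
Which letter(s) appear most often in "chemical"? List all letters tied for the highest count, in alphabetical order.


Word: "chemical"
Letter counts:
  'a': 1
  'c': 2
  'e': 1
  'h': 1
  'i': 1
  'l': 1
  'm': 1
Maximum count = 2
Most frequent = 'c' (2 times each)


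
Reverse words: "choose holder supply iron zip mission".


Original: "choose holder supply iron zip mission"
Words (1..n): choose | holder | supply | iron | zip | mission
Reversed (n..1): mission | zip | iron | supply | holder | choose
Result = "mission zip iron supply holder choose"


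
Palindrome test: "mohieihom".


Word: "mohieihom"
Reversed: "mohieihom"
Forward == Backward? mohieihom == mohieihom
Palindrome = Yes


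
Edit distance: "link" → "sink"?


Word 1: "link" (length 4)
Word 2: "sink" (length 4)
One optimal edit sequence (insert/delete/substitute each cost 1):
  1. substitute 'l' -> 's'  (+1)
  2. keep 'i'
  3. keep 'n'
  4. keep 'k'
Total edit operations: 1
Edit distance = 1


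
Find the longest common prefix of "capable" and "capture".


Word 1: "capable"
Word 2: "capture"
Comparing from start:
  Pos 0: 'c' == 'c'
  Pos 1: 'a' == 'a'
  Pos 2: 'p' == 'p'
  Pos 3: 'a' != 't' (stop)
LCP = "cap" (length 3)


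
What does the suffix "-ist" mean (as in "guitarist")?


Suffix: -ist
Example: guitarist (guitar + -ist)
Meaning = one who practices


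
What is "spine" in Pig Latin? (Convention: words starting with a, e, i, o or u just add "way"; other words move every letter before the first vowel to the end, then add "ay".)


Word: "spine"
Starts with consonant(s) → move to end, add 'ay'
Consonant cluster: "sp"
Pig Latin = "inespay"


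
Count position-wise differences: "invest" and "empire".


Comparing character by character (same length = 6):
  Pos 0: 'i' vs 'e' !=
  Pos 1: 'n' vs 'm' !=
  Pos 2: 'v' vs 'p' !=
  Pos 3: 'e' vs 'i' !=
  Pos 4: 's' vs 'r' !=
  Pos 5: 't' vs 'e' !=
Hamming distance = 6


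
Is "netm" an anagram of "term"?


Word 1: "term" → sorted: emrt
Word 2: "netm" → sorted: emnt
Same letters? emrt != emnt
Anagram = No


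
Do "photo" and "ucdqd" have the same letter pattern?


Pattern of "photo": [0, 1, 2, 3, 2]
Pattern of "ucdqd": [0, 1, 2, 3, 2]
Patterns match
Same pattern = Yes


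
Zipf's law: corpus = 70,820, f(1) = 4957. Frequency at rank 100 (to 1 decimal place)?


Zipf's law: f(r) = f(1) / r
f(1) = 4957
f(100) = 4957 / 100
= 49.6 occurrences


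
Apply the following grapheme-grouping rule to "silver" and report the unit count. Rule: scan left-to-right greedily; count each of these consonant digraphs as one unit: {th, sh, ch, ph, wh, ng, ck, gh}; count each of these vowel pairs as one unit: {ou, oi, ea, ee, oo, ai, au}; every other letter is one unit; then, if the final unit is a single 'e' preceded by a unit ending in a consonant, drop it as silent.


Word: "silver" (6 letters)
Left-to-right scan:
  (1) 's' (letter)
  (2) 'i' (letter)
  (3) 'l' (letter)
  (4) 'v' (letter)
  (5) 'e' (letter)
  (6) 'r' (letter)
Units from scan: 6
Sound units = 6 units


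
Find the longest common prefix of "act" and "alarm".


Word 1: "act"
Word 2: "alarm"
Comparing from start:
  Pos 0: 'a' == 'a'
  Pos 1: 'c' != 'l' (stop)
LCP = "a" (length 1)


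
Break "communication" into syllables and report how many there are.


Word: "communication"
Syllable breakdown: com | mu | ni | ca | tion
Counting: 5 parts
= 5 syllables


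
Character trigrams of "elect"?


Word: "elect" (length 5)
Number of trigrams = 5 - 3 + 1 = 3
  Position 0: "ele"
  Position 1: "lec"
  Position 2: "ect"
Trigrams = "ele", "lec", "ect"
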